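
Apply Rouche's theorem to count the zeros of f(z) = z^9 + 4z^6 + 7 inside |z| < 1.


Step 1: On |z| = 1 the three terms have sizes |z^9| = 1^9 = 1, |4z^6| = 4*1^6 = 4, |7| = 7
Step 2: The dominant term is g(z) = 7; let h(z) = z^9 + 4z^6 so f = g + h
Step 3: On |z| = 1: |g| = 7 and |h| <= 1 + 4 = 5
Step 4: Since 7 > 5, |h| < |g| on |z| = 1, so by Rouche f has the same number of zeros as g inside |z| < 1
Step 5: g(z) = 7 is a nonzero constant with no zeros inside |z| < 1. Answer = 0

0


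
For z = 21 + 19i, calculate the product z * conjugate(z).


Step 1: conj(z) = 21 - 19i
Step 2: z * conj(z) = 21^2 + 19^2
Step 3: = 441 + 361 = 802

802


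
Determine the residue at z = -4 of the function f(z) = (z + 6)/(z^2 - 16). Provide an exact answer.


Step 1: Q(z) = z^2 - 16 = (z + 4)(z - 4)
Step 2: Q'(z) = 2z
Step 3: Q'(-4) = -8, P(-4) = 2
Step 4: Res = P(-4)/Q'(-4) = 2/(-8) = -1/4

-1/4


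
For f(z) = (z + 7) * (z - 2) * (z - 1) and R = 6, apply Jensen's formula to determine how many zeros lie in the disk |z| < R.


Jensen's formula: (1/2pi)*integral log|f(Re^it)|dt = log|f(0)| + sum_{|a_k|<R} log(R/|a_k|)
Step 1: f(0) = 7 * (-2) * (-1) = 14
Step 2: log|f(0)| = log|-7| + log|2| + log|1| = 2.6391
Step 3: Zeros inside |z| < 6: 2, 1
Step 4: Jensen sum = log(6/2) + log(6/1) = 2.8904
Step 5: n(R) = number of terms in the Jensen sum = count of zeros inside |z| < 6 = 2

2


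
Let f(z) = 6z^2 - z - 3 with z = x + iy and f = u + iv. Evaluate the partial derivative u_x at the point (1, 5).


Step 1: f(z) = 6(x+iy)^2 - (x+iy) - 3
Step 2: u = 6(x^2 - y^2) - x - 3
Step 3: u_x = 12x - 1
Step 4: At (1, 5): u_x = 12 - 1 = 11

11


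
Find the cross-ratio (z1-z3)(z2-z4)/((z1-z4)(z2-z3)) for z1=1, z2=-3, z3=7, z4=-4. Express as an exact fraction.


Step 1: (z1-z3)(z2-z4) = (-6) * 1 = -6
Step 2: (z1-z4)(z2-z3) = 5 * (-10) = -50
Step 3: Cross-ratio = 6/50 = 3/25

3/25


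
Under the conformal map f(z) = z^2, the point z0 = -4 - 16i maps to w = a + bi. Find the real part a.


Step 1: z0 = -4 - 16i
Step 2: z0^2 = (-4)^2 - (-16)^2 + 128i
Step 3: real part = 16 - 256 = -240

-240


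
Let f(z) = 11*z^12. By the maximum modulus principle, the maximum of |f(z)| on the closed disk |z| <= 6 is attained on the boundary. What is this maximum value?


Step 1: On |z| = 6, |f(z)| = 11 * |z|^12 = 11 * 6^12
Step 2: By maximum modulus principle, maximum is on boundary.
Step 3: Maximum = 11 * 2176782336 = 23944605696

23944605696


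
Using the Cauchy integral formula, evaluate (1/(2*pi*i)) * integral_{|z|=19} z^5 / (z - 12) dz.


Step 1: f(z) = z^5, a = 12 is inside |z| = 19
Step 2: By Cauchy integral formula: (1/(2pi*i)) * integral = f(a)
Step 3: f(12) = 12^5 = 248832

248832


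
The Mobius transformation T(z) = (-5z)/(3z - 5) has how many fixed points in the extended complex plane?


Step 1: Fixed points satisfy T(z) = z
Step 2: 3z^2 = 0
Step 3: Discriminant = 0^2 - 4*3*0 = 0
Step 4: Number of fixed points = 1

1


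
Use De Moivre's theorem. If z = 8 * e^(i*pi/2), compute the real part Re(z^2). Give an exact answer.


Step 1: By De Moivre's theorem, z^2 = 8^2 * e^(i*2*pi/2) = 64 * (cos(pi) + i*sin(pi))
Step 2: |z|^2 = 8^2 = 64
Step 3: The angle pi already lies in [0, 2*pi)
Step 4: cos(pi) = -1
Step 5: Re(z^2) = 64 * (-1) = -64

-64


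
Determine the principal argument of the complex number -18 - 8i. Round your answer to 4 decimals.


Step 1: z = -18 - 8i
Step 2: arg(z) = atan2(-8, -18)
Step 3: arg(z) = -2.7234

-2.7234


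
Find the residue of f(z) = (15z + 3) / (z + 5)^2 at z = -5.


Step 1: Pole of order 2 at z = -5
Step 2: Res = lim d/dz [(z + 5)^2 * f(z)] as z -> -5
Step 3: (z + 5)^2 * f(z) = 15z + 3
Step 4: d/dz[15z + 3] = 15

15


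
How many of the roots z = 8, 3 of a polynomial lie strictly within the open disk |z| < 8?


Step 1: Check each root:
  z = 8: |8| = 8 >= 8
  z = 3: |3| = 3 < 8
Step 2: Count = 1

1


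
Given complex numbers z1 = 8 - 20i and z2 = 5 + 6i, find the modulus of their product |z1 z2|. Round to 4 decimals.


Step 1: |z1| = sqrt(8^2 + (-20)^2) = sqrt(464)
Step 2: |z2| = sqrt(5^2 + 6^2) = sqrt(61)
Step 3: |z1*z2| = |z1|*|z2| = sqrt(464) * sqrt(61) = sqrt(464 * 61) = sqrt(28304)
Step 4: = 168.2379

168.2379


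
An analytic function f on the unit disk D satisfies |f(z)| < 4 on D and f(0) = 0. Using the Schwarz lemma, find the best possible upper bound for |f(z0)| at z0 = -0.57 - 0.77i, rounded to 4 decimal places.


Step 1: g = f/4 maps D -> D with g(0) = 0, so by the Schwarz lemma |g(z)| <= |z|, i.e. |f(z)| <= 4|z|; this is sharp (f(z) = 4z).
Step 2: |z0|^2 = (-0.57)^2 + (-0.77)^2 = 0.9178
Step 3: |z0| = sqrt(0.9178) = 0.958019
Step 4: Best bound = 4 * |z0| = 4 * 0.958019 = 3.8321

3.8321


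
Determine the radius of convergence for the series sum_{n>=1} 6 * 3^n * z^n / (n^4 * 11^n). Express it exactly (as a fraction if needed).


Step 1: General term a_n = 6 * 3^n / (n^4 * 11^n)
Step 2: By the root test, |a_n|^(1/n) = 6^(1/n) * 3 / (n^(4/n) * 11) -> 3/11 as n -> infinity (since 6^(1/n) -> 1 and n^(4/n) -> 1)
Step 3: R = 1/lim|a_n|^(1/n) = 11/3

11/3


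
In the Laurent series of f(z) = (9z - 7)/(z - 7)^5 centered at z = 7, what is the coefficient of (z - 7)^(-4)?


Step 1: Write the numerator in powers of (z - 7): 9z - 7 = 9(z - 7) + (9*7 - 7) = 9(z - 7) + 56
Step 2: Divide by (z - 7)^5: f(z) = 56(z - 7)^(-5) + 9(z - 7)^(-4)
Step 3: This finite sum is the Laurent series of f about z = 7.
Step 4: Coefficient of (z - 7)^(-4) = coefficient of (z - 7) in the re-centred numerator = 9

9


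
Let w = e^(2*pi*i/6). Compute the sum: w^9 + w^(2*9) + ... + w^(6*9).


Step 1: The sum sum_{j=1}^{n} w^(k*j) equals n if n | k, else 0.
Step 2: Here n = 6, k = 9
Step 3: Does n divide k? 6 | 9 -> False
Step 4: Sum = 0

0


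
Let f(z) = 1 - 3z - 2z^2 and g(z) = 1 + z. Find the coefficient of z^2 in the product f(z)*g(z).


Step 1: z^2 term in f*g comes from: (1)*(0) + (-3z)*(z) + (-2z^2)*(1)
Step 2: = 0 - 3 - 2
Step 3: = -5

-5


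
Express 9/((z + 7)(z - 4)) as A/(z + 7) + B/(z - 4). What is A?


Step 1: Multiply both sides by (z + 7) and set z = -7
Step 2: A = 9 / (-7 - 4)
Step 3: A = 9 / (-11)
Step 4: A = -9/11

-9/11


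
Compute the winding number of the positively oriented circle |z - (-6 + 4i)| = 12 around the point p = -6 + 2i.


Step 1: Center c = (-6, 4), radius = 12
Step 2: |p - c|^2 = 0^2 + (-2)^2 = 4
Step 3: r^2 = 144
Step 4: |p-c| < r so winding number = 1

1


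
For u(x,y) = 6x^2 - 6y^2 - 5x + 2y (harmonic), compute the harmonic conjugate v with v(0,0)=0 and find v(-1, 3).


Step 1: v_x = -u_y = 12y - 2
Step 2: v_y = u_x = 12x - 5
Step 3: v = 12xy - 2x - 5y + C
Step 4: v(0,0) = 0 => C = 0
Step 5: v(-1, 3) = -49

-49


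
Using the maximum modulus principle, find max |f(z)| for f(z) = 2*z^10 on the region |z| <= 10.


Step 1: On |z| = 10, |f(z)| = 2 * |z|^10 = 2 * 10^10
Step 2: By maximum modulus principle, maximum is on boundary.
Step 3: Maximum = 2 * 10000000000 = 20000000000

20000000000


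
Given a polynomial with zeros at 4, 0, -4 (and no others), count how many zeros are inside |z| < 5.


Step 1: Check each root:
  z = 4: |4| = 4 < 5
  z = 0: |0| = 0 < 5
  z = -4: |-4| = 4 < 5
Step 2: Count = 3

3


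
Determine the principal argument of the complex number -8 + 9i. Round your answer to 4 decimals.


Step 1: z = -8 + 9i
Step 2: arg(z) = atan2(9, -8)
Step 3: arg(z) = 2.2974

2.2974


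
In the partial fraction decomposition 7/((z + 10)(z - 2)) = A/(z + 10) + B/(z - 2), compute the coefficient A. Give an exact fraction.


Step 1: Multiply both sides by (z + 10) and set z = -10
Step 2: A = 7 / (-10 - 2)
Step 3: A = 7 / (-12)
Step 4: A = -7/12

-7/12


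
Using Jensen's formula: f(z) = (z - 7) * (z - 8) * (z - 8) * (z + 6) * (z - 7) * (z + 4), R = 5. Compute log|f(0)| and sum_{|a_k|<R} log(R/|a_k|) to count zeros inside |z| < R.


Jensen's formula: (1/2pi)*integral log|f(Re^it)|dt = log|f(0)| + sum_{|a_k|<R} log(R/|a_k|)
Step 1: f(0) = (-7) * (-8) * (-8) * 6 * (-7) * 4 = 75264
Step 2: log|f(0)| = log|7| + log|8| + log|8| + log|-6| + log|7| + log|-4| = 11.2288
Step 3: Zeros inside |z| < 5: -4
Step 4: Jensen sum = log(5/4) = 0.2231
Step 5: n(R) = number of terms in the Jensen sum = count of zeros inside |z| < 5 = 1

1


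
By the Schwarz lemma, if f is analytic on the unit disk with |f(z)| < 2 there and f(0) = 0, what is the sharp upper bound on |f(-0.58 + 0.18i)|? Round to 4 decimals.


Step 1: g = f/2 maps D -> D with g(0) = 0, so by the Schwarz lemma |g(z)| <= |z|, i.e. |f(z)| <= 2|z|; this is sharp (f(z) = 2z).
Step 2: |z0|^2 = (-0.58)^2 + 0.18^2 = 0.3688
Step 3: |z0| = sqrt(0.3688) = 0.607289
Step 4: Best bound = 2 * |z0| = 2 * 0.607289 = 1.2146

1.2146


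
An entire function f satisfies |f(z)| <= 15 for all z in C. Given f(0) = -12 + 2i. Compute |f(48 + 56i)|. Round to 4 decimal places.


Step 1: By Liouville's theorem, a bounded entire function is constant.
Step 2: f(z) = f(0) = -12 + 2i for all z.
Step 3: |f(w)| = |-12 + 2i| = sqrt(144 + 4)
Step 4: = 12.1655

12.1655


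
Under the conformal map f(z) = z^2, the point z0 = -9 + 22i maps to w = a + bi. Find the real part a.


Step 1: z0 = -9 + 22i
Step 2: z0^2 = (-9)^2 - 22^2 - 396i
Step 3: real part = 81 - 484 = -403

-403


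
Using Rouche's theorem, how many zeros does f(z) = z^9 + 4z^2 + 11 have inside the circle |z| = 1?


Step 1: On |z| = 1 the three terms have sizes |z^9| = 1^9 = 1, |4z^2| = 4*1^2 = 4, |11| = 11
Step 2: The dominant term is g(z) = 11; let h(z) = z^9 + 4z^2 so f = g + h
Step 3: On |z| = 1: |g| = 11 and |h| <= 1 + 4 = 5
Step 4: Since 11 > 5, |h| < |g| on |z| = 1, so by Rouche f has the same number of zeros as g inside |z| < 1
Step 5: g(z) = 11 is a nonzero constant with no zeros inside |z| < 1. Answer = 0

0


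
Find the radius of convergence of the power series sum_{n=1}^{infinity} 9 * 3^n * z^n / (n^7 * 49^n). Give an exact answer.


Step 1: General term a_n = 9 * 3^n / (n^7 * 49^n)
Step 2: By the root test, |a_n|^(1/n) = 9^(1/n) * 3 / (n^(7/n) * 49) -> 3/49 as n -> infinity (since 9^(1/n) -> 1 and n^(7/n) -> 1)
Step 3: R = 1/lim|a_n|^(1/n) = 49/3

49/3


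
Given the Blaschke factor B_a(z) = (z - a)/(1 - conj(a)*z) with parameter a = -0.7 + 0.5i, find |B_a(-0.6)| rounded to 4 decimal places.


Step 1: Numerator z0 - a = -0.6 - (-0.7 + 0.5i) = 0.1 - 0.5i
Step 2: Denominator 1 - conj(a)*z0 = 1 - (-0.7 - 0.5i)*(-0.6) = 0.58 - 0.3i
Step 3: |z0 - a|^2 = 0.1^2 + (-0.5)^2 = 0.26; |1 - conj(a)*z0|^2 = 0.58^2 + (-0.3)^2 = 0.4264
Step 4: |B_a(-0.6)| = sqrt(0.26 / 0.4264) = sqrt(0.609756)
Step 5: = 0.7809

0.7809


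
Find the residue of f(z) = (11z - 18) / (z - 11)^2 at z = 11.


Step 1: Pole of order 2 at z = 11
Step 2: Res = lim d/dz [(z - 11)^2 * f(z)] as z -> 11
Step 3: (z - 11)^2 * f(z) = 11z - 18
Step 4: d/dz[11z - 18] = 11

11


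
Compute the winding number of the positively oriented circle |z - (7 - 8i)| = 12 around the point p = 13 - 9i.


Step 1: Center c = (7, -8), radius = 12
Step 2: |p - c|^2 = 6^2 + (-1)^2 = 37
Step 3: r^2 = 144
Step 4: |p-c| < r so winding number = 1

1


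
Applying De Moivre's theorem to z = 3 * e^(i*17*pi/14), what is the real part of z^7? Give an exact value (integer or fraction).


Step 1: By De Moivre's theorem, z^7 = 3^7 * e^(i*7*17*pi/14) = 2187 * (cos(17*pi/2) + i*sin(17*pi/2))
Step 2: |z|^7 = 3^7 = 2187
Step 3: Reduce the angle mod 2*pi: 17*pi/2 - 8*pi = pi/2
Step 4: cos(pi/2) = 0
Step 5: Re(z^7) = 2187 * 0 = 0

0


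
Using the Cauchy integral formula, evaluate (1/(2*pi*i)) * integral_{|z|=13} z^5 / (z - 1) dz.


Step 1: f(z) = z^5, a = 1 is inside |z| = 13
Step 2: By Cauchy integral formula: (1/(2pi*i)) * integral = f(a)
Step 3: f(1) = 1^5 = 1

1


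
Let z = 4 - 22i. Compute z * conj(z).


Step 1: conj(z) = 4 + 22i
Step 2: z * conj(z) = 4^2 + (-22)^2
Step 3: = 16 + 484 = 500

500


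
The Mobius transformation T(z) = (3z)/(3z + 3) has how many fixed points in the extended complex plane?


Step 1: Fixed points satisfy T(z) = z
Step 2: 3z^2 = 0
Step 3: Discriminant = 0^2 - 4*3*0 = 0
Step 4: Number of fixed points = 1

1


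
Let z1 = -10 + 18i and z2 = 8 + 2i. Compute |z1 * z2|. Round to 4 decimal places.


Step 1: |z1| = sqrt((-10)^2 + 18^2) = sqrt(424)
Step 2: |z2| = sqrt(8^2 + 2^2) = sqrt(68)
Step 3: |z1*z2| = |z1|*|z2| = sqrt(424) * sqrt(68) = sqrt(424 * 68) = sqrt(28832)
Step 4: = 169.7999

169.7999


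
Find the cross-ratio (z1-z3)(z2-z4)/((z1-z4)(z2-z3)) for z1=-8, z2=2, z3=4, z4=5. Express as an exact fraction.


Step 1: (z1-z3)(z2-z4) = (-12) * (-3) = 36
Step 2: (z1-z4)(z2-z3) = (-13) * (-2) = 26
Step 3: Cross-ratio = 36/26 = 18/13

18/13


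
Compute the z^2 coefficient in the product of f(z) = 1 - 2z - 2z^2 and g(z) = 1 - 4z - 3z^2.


Step 1: z^2 term in f*g comes from: (1)*(-3z^2) + (-2z)*(-4z) + (-2z^2)*(1)
Step 2: = -3 + 8 - 2
Step 3: = 3

3


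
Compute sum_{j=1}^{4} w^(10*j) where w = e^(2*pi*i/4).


Step 1: The sum sum_{j=1}^{n} w^(k*j) equals n if n | k, else 0.
Step 2: Here n = 4, k = 10
Step 3: Does n divide k? 4 | 10 -> False
Step 4: Sum = 0

0


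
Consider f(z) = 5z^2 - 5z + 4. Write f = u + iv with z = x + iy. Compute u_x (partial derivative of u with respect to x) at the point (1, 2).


Step 1: f(z) = 5(x+iy)^2 - 5(x+iy) + 4
Step 2: u = 5(x^2 - y^2) - 5x + 4
Step 3: u_x = 10x - 5
Step 4: At (1, 2): u_x = 10 - 5 = 5

5


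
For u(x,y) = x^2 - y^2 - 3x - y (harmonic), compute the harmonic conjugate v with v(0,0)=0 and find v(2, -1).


Step 1: v_x = -u_y = 2y + 1
Step 2: v_y = u_x = 2x - 3
Step 3: v = 2xy + x - 3y + C
Step 4: v(0,0) = 0 => C = 0
Step 5: v(2, -1) = 1

1


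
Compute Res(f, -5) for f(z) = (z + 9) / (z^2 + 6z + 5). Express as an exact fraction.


Step 1: Q(z) = z^2 + 6z + 5 = (z + 5)(z + 1)
Step 2: Q'(z) = 2z + 6
Step 3: Q'(-5) = -4, P(-5) = 4
Step 4: Res = P(-5)/Q'(-5) = 4/(-4) = -1

-1


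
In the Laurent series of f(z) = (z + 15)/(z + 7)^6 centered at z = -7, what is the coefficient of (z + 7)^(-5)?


Step 1: Write the numerator in powers of (z + 7): z + 15 = (z + 7) + (1*(-7) + 15) = (z + 7) + 8
Step 2: Divide by (z + 7)^6: f(z) = 8(z + 7)^(-6) + (z + 7)^(-5)
Step 3: This finite sum is the Laurent series of f about z = -7.
Step 4: Coefficient of (z + 7)^(-5) = coefficient of (z + 7) in the re-centred numerator = 1

1


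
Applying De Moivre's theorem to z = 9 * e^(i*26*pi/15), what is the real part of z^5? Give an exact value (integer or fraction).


Step 1: By De Moivre's theorem, z^5 = 9^5 * e^(i*5*26*pi/15) = 59049 * (cos(26*pi/3) + i*sin(26*pi/3))
Step 2: |z|^5 = 9^5 = 59049
Step 3: Reduce the angle mod 2*pi: 26*pi/3 - 8*pi = 2*pi/3
Step 4: cos(2*pi/3) = -1/2
Step 5: Re(z^5) = 59049 * (-1/2) = -59049/2

-59049/2


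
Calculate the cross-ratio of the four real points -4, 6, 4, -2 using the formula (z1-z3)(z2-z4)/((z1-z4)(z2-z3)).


Step 1: (z1-z3)(z2-z4) = (-8) * 8 = -64
Step 2: (z1-z4)(z2-z3) = (-2) * 2 = -4
Step 3: Cross-ratio = 64/4 = 16

16


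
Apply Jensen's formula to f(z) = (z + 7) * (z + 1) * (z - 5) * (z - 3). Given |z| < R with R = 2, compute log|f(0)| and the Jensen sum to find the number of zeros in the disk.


Jensen's formula: (1/2pi)*integral log|f(Re^it)|dt = log|f(0)| + sum_{|a_k|<R} log(R/|a_k|)
Step 1: f(0) = 7 * 1 * (-5) * (-3) = 105
Step 2: log|f(0)| = log|-7| + log|-1| + log|5| + log|3| = 4.654
Step 3: Zeros inside |z| < 2: -1
Step 4: Jensen sum = log(2/1) = 0.6931
Step 5: n(R) = number of terms in the Jensen sum = count of zeros inside |z| < 2 = 1

1


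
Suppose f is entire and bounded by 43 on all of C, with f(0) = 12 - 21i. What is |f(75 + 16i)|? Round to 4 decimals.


Step 1: By Liouville's theorem, a bounded entire function is constant.
Step 2: f(z) = f(0) = 12 - 21i for all z.
Step 3: |f(w)| = |12 - 21i| = sqrt(144 + 441)
Step 4: = 24.1868

24.1868


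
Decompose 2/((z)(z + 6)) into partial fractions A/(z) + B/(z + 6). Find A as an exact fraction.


Step 1: Multiply both sides by (z) and set z = 0
Step 2: A = 2 / (0 + 6)
Step 3: A = 2 / 6
Step 4: A = 1/3

1/3


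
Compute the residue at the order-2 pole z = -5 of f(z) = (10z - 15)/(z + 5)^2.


Step 1: Pole of order 2 at z = -5
Step 2: Res = lim d/dz [(z + 5)^2 * f(z)] as z -> -5
Step 3: (z + 5)^2 * f(z) = 10z - 15
Step 4: d/dz[10z - 15] = 10

10


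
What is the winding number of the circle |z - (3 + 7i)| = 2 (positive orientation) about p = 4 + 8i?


Step 1: Center c = (3, 7), radius = 2
Step 2: |p - c|^2 = 1^2 + 1^2 = 2
Step 3: r^2 = 4
Step 4: |p-c| < r so winding number = 1

1


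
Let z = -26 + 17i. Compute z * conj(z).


Step 1: conj(z) = -26 - 17i
Step 2: z * conj(z) = (-26)^2 + 17^2
Step 3: = 676 + 289 = 965

965


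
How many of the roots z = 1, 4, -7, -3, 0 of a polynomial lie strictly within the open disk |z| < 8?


Step 1: Check each root:
  z = 1: |1| = 1 < 8
  z = 4: |4| = 4 < 8
  z = -7: |-7| = 7 < 8
  z = -3: |-3| = 3 < 8
  z = 0: |0| = 0 < 8
Step 2: Count = 5

5


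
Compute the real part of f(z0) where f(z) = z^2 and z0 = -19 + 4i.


Step 1: z0 = -19 + 4i
Step 2: z0^2 = (-19)^2 - 4^2 - 152i
Step 3: real part = 361 - 16 = 345

345


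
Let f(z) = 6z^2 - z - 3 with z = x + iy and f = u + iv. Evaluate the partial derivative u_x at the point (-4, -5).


Step 1: f(z) = 6(x+iy)^2 - (x+iy) - 3
Step 2: u = 6(x^2 - y^2) - x - 3
Step 3: u_x = 12x - 1
Step 4: At (-4, -5): u_x = -48 - 1 = -49

-49


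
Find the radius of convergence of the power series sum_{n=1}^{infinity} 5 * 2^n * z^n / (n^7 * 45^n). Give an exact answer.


Step 1: General term a_n = 5 * 2^n / (n^7 * 45^n)
Step 2: By the root test, |a_n|^(1/n) = 5^(1/n) * 2 / (n^(7/n) * 45) -> 2/45 as n -> infinity (since 5^(1/n) -> 1 and n^(7/n) -> 1)
Step 3: R = 1/lim|a_n|^(1/n) = 45/2

45/2


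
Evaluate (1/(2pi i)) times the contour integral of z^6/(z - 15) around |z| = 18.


Step 1: f(z) = z^6, a = 15 is inside |z| = 18
Step 2: By Cauchy integral formula: (1/(2pi*i)) * integral = f(a)
Step 3: f(15) = 15^6 = 11390625

11390625


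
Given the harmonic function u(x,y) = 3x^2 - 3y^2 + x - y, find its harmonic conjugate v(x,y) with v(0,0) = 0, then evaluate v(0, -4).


Step 1: v_x = -u_y = 6y + 1
Step 2: v_y = u_x = 6x + 1
Step 3: v = 6xy + x + y + C
Step 4: v(0,0) = 0 => C = 0
Step 5: v(0, -4) = -4

-4


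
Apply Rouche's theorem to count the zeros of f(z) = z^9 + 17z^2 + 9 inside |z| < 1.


Step 1: On |z| = 1 the three terms have sizes |z^9| = 1^9 = 1, |17z^2| = 17*1^2 = 17, |9| = 9
Step 2: The dominant term is g(z) = 17z^2; let h(z) = z^9 + 9 so f = g + h
Step 3: On |z| = 1: |g| = 17 and |h| <= 1 + 9 = 10
Step 4: Since 17 > 10, |h| < |g| on |z| = 1, so by Rouche f has the same number of zeros as g inside |z| < 1
Step 5: g(z) = 17z^2 has 2 zeros (at the origin, multiplicity 2) inside |z| < 1. Answer = 2

2


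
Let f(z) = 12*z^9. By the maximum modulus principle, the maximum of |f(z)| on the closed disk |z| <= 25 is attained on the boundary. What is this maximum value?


Step 1: On |z| = 25, |f(z)| = 12 * |z|^9 = 12 * 25^9
Step 2: By maximum modulus principle, maximum is on boundary.
Step 3: Maximum = 12 * 3814697265625 = 45776367187500

45776367187500


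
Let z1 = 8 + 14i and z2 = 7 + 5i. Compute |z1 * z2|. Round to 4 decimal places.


Step 1: |z1| = sqrt(8^2 + 14^2) = sqrt(260)
Step 2: |z2| = sqrt(7^2 + 5^2) = sqrt(74)
Step 3: |z1*z2| = |z1|*|z2| = sqrt(260) * sqrt(74) = sqrt(260 * 74) = sqrt(19240)
Step 4: = 138.7083

138.7083


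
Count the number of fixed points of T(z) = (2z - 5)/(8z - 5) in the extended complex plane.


Step 1: Fixed points satisfy T(z) = z
Step 2: 8z^2 - 7z + 5 = 0
Step 3: Discriminant = (-7)^2 - 4*8*5 = -111
Step 4: Number of fixed points = 2

2


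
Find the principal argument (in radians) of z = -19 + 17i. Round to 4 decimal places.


Step 1: z = -19 + 17i
Step 2: arg(z) = atan2(17, -19)
Step 3: arg(z) = 2.4117

2.4117


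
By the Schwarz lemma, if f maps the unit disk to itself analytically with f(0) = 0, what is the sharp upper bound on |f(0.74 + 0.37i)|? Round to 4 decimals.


Step 1: Schwarz lemma: if f: D -> D is analytic with f(0) = 0, then |f(z)| <= |z| for all z in D, and this is sharp (f(z) = z).
Step 2: |z0|^2 = 0.74^2 + 0.37^2 = 0.6845
Step 3: |z0| = sqrt(0.6845) = 0.827345
Step 4: Best bound = |z0| = 0.8273

0.8273


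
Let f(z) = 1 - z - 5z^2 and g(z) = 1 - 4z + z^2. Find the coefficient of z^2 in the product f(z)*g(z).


Step 1: z^2 term in f*g comes from: (1)*(z^2) + (-z)*(-4z) + (-5z^2)*(1)
Step 2: = 1 + 4 - 5
Step 3: = 0

0


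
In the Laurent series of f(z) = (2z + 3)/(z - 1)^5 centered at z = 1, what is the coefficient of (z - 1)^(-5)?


Step 1: Write the numerator in powers of (z - 1): 2z + 3 = 2(z - 1) + (2*1 + 3) = 2(z - 1) + 5
Step 2: Divide by (z - 1)^5: f(z) = 5(z - 1)^(-5) + 2(z - 1)^(-4)
Step 3: This finite sum is the Laurent series of f about z = 1.
Step 4: Coefficient of (z - 1)^(-5) = 2*1 + 3 = 5

5


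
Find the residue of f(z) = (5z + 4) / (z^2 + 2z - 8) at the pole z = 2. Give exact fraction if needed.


Step 1: Q(z) = z^2 + 2z - 8 = (z - 2)(z + 4)
Step 2: Q'(z) = 2z + 2
Step 3: Q'(2) = 6, P(2) = 14
Step 4: Res = P(2)/Q'(2) = 14/6 = 7/3

7/3


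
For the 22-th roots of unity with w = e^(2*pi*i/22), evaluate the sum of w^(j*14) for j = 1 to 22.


Step 1: The sum sum_{j=1}^{n} w^(k*j) equals n if n | k, else 0.
Step 2: Here n = 22, k = 14
Step 3: Does n divide k? 22 | 14 -> False
Step 4: Sum = 0

0


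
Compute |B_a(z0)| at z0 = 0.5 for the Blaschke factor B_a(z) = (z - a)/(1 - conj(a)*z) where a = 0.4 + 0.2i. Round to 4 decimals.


Step 1: Numerator z0 - a = 0.5 - (0.4 + 0.2i) = 0.1 - 0.2i
Step 2: Denominator 1 - conj(a)*z0 = 1 - (0.4 - 0.2i)*0.5 = 0.8 + 0.1i
Step 3: |z0 - a|^2 = 0.1^2 + (-0.2)^2 = 0.05; |1 - conj(a)*z0|^2 = 0.8^2 + 0.1^2 = 0.65
Step 4: |B_a(0.5)| = sqrt(0.05 / 0.65) = sqrt(0.076923)
Step 5: = 0.2774

0.2774


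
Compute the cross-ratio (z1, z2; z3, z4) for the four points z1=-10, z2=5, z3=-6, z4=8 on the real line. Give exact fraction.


Step 1: (z1-z3)(z2-z4) = (-4) * (-3) = 12
Step 2: (z1-z4)(z2-z3) = (-18) * 11 = -198
Step 3: Cross-ratio = -12/198 = -2/33

-2/33


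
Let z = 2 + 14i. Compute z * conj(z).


Step 1: conj(z) = 2 - 14i
Step 2: z * conj(z) = 2^2 + 14^2
Step 3: = 4 + 196 = 200

200


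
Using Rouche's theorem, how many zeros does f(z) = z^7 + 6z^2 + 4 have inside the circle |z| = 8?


Step 1: On |z| = 8 the three terms have sizes |z^7| = 8^7 = 2097152, |6z^2| = 6*8^2 = 384, |4| = 4
Step 2: The dominant term is g(z) = z^7; let h(z) = 6z^2 + 4 so f = g + h
Step 3: On |z| = 8: |g| = 2097152 and |h| <= 384 + 4 = 388
Step 4: Since 2097152 > 388, |h| < |g| on |z| = 8, so by Rouche f has the same number of zeros as g inside |z| < 8
Step 5: g(z) = z^7 has 7 zeros (all at the origin) inside |z| < 8. Answer = 7

7


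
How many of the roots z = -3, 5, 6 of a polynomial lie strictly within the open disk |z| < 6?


Step 1: Check each root:
  z = -3: |-3| = 3 < 6
  z = 5: |5| = 5 < 6
  z = 6: |6| = 6 >= 6
Step 2: Count = 2

2


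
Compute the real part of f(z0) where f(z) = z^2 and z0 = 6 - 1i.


Step 1: z0 = 6 - 1i
Step 2: z0^2 = 6^2 - (-1)^2 - 12i
Step 3: real part = 36 - 1 = 35

35


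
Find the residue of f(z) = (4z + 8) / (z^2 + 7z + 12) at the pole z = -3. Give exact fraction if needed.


Step 1: Q(z) = z^2 + 7z + 12 = (z + 3)(z + 4)
Step 2: Q'(z) = 2z + 7
Step 3: Q'(-3) = 1, P(-3) = -4
Step 4: Res = P(-3)/Q'(-3) = -4/1 = -4

-4


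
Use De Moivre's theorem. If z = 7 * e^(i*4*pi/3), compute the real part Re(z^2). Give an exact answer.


Step 1: By De Moivre's theorem, z^2 = 7^2 * e^(i*2*4*pi/3) = 49 * (cos(8*pi/3) + i*sin(8*pi/3))
Step 2: |z|^2 = 7^2 = 49
Step 3: Reduce the angle mod 2*pi: 8*pi/3 - 2*pi = 2*pi/3
Step 4: cos(2*pi/3) = -1/2
Step 5: Re(z^2) = 49 * (-1/2) = -49/2

-49/2


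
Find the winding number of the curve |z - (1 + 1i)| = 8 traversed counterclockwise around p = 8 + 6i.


Step 1: Center c = (1, 1), radius = 8
Step 2: |p - c|^2 = 7^2 + 5^2 = 74
Step 3: r^2 = 64
Step 4: |p-c| > r so winding number = 0

0


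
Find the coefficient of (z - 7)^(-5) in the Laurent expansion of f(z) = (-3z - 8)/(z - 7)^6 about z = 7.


Step 1: Write the numerator in powers of (z - 7): -3z - 8 = -3(z - 7) + (-3*7 - 8) = -3(z - 7) - 29
Step 2: Divide by (z - 7)^6: f(z) = -29(z - 7)^(-6) - 3(z - 7)^(-5)
Step 3: This finite sum is the Laurent series of f about z = 7.
Step 4: Coefficient of (z - 7)^(-5) = coefficient of (z - 7) in the re-centred numerator = -3

-3


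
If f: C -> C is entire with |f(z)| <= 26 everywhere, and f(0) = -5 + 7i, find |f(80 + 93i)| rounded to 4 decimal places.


Step 1: By Liouville's theorem, a bounded entire function is constant.
Step 2: f(z) = f(0) = -5 + 7i for all z.
Step 3: |f(w)| = |-5 + 7i| = sqrt(25 + 49)
Step 4: = 8.6023

8.6023


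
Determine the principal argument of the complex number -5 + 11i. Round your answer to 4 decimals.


Step 1: z = -5 + 11i
Step 2: arg(z) = atan2(11, -5)
Step 3: arg(z) = 1.9974

1.9974


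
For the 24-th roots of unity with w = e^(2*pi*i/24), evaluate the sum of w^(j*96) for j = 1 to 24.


Step 1: The sum sum_{j=1}^{n} w^(k*j) equals n if n | k, else 0.
Step 2: Here n = 24, k = 96
Step 3: Does n divide k? 24 | 96 -> True
Step 4: Sum = 24

24


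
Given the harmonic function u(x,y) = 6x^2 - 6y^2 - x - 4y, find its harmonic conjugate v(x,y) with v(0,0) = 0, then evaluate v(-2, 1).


Step 1: v_x = -u_y = 12y + 4
Step 2: v_y = u_x = 12x - 1
Step 3: v = 12xy + 4x - y + C
Step 4: v(0,0) = 0 => C = 0
Step 5: v(-2, 1) = -33

-33


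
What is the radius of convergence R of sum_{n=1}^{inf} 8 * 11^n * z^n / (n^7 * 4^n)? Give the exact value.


Step 1: General term a_n = 8 * 11^n / (n^7 * 4^n)
Step 2: By the root test, |a_n|^(1/n) = 8^(1/n) * 11 / (n^(7/n) * 4) -> 11/4 as n -> infinity (since 8^(1/n) -> 1 and n^(7/n) -> 1)
Step 3: R = 1/lim|a_n|^(1/n) = 4/11

4/11


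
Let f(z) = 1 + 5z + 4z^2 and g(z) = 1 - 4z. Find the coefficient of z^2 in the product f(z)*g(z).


Step 1: z^2 term in f*g comes from: (1)*(0) + (5z)*(-4z) + (4z^2)*(1)
Step 2: = 0 - 20 + 4
Step 3: = -16

-16


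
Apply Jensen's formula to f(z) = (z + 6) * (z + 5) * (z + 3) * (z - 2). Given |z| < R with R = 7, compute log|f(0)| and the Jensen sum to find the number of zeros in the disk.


Jensen's formula: (1/2pi)*integral log|f(Re^it)|dt = log|f(0)| + sum_{|a_k|<R} log(R/|a_k|)
Step 1: f(0) = 6 * 5 * 3 * (-2) = -180
Step 2: log|f(0)| = log|-6| + log|-5| + log|-3| + log|2| = 5.193
Step 3: Zeros inside |z| < 7: -6, -5, -3, 2
Step 4: Jensen sum = log(7/6) + log(7/5) + log(7/3) + log(7/2) = 2.5907
Step 5: n(R) = number of terms in the Jensen sum = count of zeros inside |z| < 7 = 4

4


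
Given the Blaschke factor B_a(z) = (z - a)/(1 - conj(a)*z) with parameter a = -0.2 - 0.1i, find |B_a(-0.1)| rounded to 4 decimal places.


Step 1: Numerator z0 - a = -0.1 - (-0.2 - 0.1i) = 0.1 + 0.1i
Step 2: Denominator 1 - conj(a)*z0 = 1 - (-0.2 + 0.1i)*(-0.1) = 0.98 + 0.01i
Step 3: |z0 - a|^2 = 0.1^2 + 0.1^2 = 0.02; |1 - conj(a)*z0|^2 = 0.98^2 + 0.01^2 = 0.9605
Step 4: |B_a(-0.1)| = sqrt(0.02 / 0.9605) = sqrt(0.020822)
Step 5: = 0.1443

0.1443


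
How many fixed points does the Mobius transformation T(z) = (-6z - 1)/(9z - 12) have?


Step 1: Fixed points satisfy T(z) = z
Step 2: 9z^2 - 6z + 1 = 0
Step 3: Discriminant = (-6)^2 - 4*9*1 = 0
Step 4: Number of fixed points = 1

1


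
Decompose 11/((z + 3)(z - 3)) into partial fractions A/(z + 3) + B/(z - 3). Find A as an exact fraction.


Step 1: Multiply both sides by (z + 3) and set z = -3
Step 2: A = 11 / (-3 - 3)
Step 3: A = 11 / (-6)
Step 4: A = -11/6

-11/6


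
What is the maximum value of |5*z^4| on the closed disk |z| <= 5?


Step 1: On |z| = 5, |f(z)| = 5 * |z|^4 = 5 * 5^4
Step 2: By maximum modulus principle, maximum is on boundary.
Step 3: Maximum = 5 * 625 = 3125

3125


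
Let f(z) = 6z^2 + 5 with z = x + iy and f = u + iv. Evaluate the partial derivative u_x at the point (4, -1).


Step 1: f(z) = 6(x+iy)^2 + 5
Step 2: u = 6(x^2 - y^2) + 5
Step 3: u_x = 12x + 0
Step 4: At (4, -1): u_x = 48 + 0 = 48

48


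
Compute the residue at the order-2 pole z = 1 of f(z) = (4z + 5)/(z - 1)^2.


Step 1: Pole of order 2 at z = 1
Step 2: Res = lim d/dz [(z - 1)^2 * f(z)] as z -> 1
Step 3: (z - 1)^2 * f(z) = 4z + 5
Step 4: d/dz[4z + 5] = 4

4


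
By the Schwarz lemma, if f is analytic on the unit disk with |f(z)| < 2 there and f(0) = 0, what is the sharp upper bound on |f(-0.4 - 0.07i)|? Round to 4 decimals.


Step 1: g = f/2 maps D -> D with g(0) = 0, so by the Schwarz lemma |g(z)| <= |z|, i.e. |f(z)| <= 2|z|; this is sharp (f(z) = 2z).
Step 2: |z0|^2 = (-0.4)^2 + (-0.07)^2 = 0.1649
Step 3: |z0| = sqrt(0.1649) = 0.406079
Step 4: Best bound = 2 * |z0| = 2 * 0.406079 = 0.8122

0.8122


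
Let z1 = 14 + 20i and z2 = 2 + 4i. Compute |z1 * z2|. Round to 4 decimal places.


Step 1: |z1| = sqrt(14^2 + 20^2) = sqrt(596)
Step 2: |z2| = sqrt(2^2 + 4^2) = sqrt(20)
Step 3: |z1*z2| = |z1|*|z2| = sqrt(596) * sqrt(20) = sqrt(596 * 20) = sqrt(11920)
Step 4: = 109.1788

109.1788


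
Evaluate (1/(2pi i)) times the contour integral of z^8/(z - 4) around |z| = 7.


Step 1: f(z) = z^8, a = 4 is inside |z| = 7
Step 2: By Cauchy integral formula: (1/(2pi*i)) * integral = f(a)
Step 3: f(4) = 4^8 = 65536

65536


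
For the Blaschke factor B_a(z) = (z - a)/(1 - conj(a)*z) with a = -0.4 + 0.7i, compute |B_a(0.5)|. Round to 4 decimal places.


Step 1: Numerator z0 - a = 0.5 - (-0.4 + 0.7i) = 0.9 - 0.7i
Step 2: Denominator 1 - conj(a)*z0 = 1 - (-0.4 - 0.7i)*0.5 = 1.2 + 0.35i
Step 3: |z0 - a|^2 = 0.9^2 + (-0.7)^2 = 1.3; |1 - conj(a)*z0|^2 = 1.2^2 + 0.35^2 = 1.5625
Step 4: |B_a(0.5)| = sqrt(1.3 / 1.5625) = sqrt(0.832)
Step 5: = 0.9121

0.9121


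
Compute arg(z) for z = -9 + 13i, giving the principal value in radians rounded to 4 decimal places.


Step 1: z = -9 + 13i
Step 2: arg(z) = atan2(13, -9)
Step 3: arg(z) = 2.1763

2.1763


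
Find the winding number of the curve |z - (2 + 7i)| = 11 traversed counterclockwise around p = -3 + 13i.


Step 1: Center c = (2, 7), radius = 11
Step 2: |p - c|^2 = (-5)^2 + 6^2 = 61
Step 3: r^2 = 121
Step 4: |p-c| < r so winding number = 1

1


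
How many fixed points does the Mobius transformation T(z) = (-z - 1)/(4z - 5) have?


Step 1: Fixed points satisfy T(z) = z
Step 2: 4z^2 - 4z + 1 = 0
Step 3: Discriminant = (-4)^2 - 4*4*1 = 0
Step 4: Number of fixed points = 1

1


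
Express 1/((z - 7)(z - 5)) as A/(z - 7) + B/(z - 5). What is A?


Step 1: Multiply both sides by (z - 7) and set z = 7
Step 2: A = 1 / (7 - 5)
Step 3: A = 1 / 2
Step 4: A = 1/2

1/2


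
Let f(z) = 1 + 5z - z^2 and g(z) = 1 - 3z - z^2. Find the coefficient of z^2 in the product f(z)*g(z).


Step 1: z^2 term in f*g comes from: (1)*(-z^2) + (5z)*(-3z) + (-z^2)*(1)
Step 2: = -1 - 15 - 1
Step 3: = -17

-17


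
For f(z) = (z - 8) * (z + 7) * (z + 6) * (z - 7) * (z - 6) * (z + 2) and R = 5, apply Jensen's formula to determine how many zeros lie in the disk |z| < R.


Jensen's formula: (1/2pi)*integral log|f(Re^it)|dt = log|f(0)| + sum_{|a_k|<R} log(R/|a_k|)
Step 1: f(0) = (-8) * 7 * 6 * (-7) * (-6) * 2 = -28224
Step 2: log|f(0)| = log|8| + log|-7| + log|-6| + log|7| + log|6| + log|-2| = 10.2479
Step 3: Zeros inside |z| < 5: -2
Step 4: Jensen sum = log(5/2) = 0.9163
Step 5: n(R) = number of terms in the Jensen sum = count of zeros inside |z| < 5 = 1

1


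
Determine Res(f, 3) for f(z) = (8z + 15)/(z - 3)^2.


Step 1: Pole of order 2 at z = 3
Step 2: Res = lim d/dz [(z - 3)^2 * f(z)] as z -> 3
Step 3: (z - 3)^2 * f(z) = 8z + 15
Step 4: d/dz[8z + 15] = 8

8


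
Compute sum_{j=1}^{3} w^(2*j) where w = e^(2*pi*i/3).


Step 1: The sum sum_{j=1}^{n} w^(k*j) equals n if n | k, else 0.
Step 2: Here n = 3, k = 2
Step 3: Does n divide k? 3 | 2 -> False
Step 4: Sum = 0

0


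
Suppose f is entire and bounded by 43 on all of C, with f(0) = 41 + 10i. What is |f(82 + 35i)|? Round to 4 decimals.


Step 1: By Liouville's theorem, a bounded entire function is constant.
Step 2: f(z) = f(0) = 41 + 10i for all z.
Step 3: |f(w)| = |41 + 10i| = sqrt(1681 + 100)
Step 4: = 42.2019

42.2019


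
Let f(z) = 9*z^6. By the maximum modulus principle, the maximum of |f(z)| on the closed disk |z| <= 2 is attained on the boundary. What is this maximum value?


Step 1: On |z| = 2, |f(z)| = 9 * |z|^6 = 9 * 2^6
Step 2: By maximum modulus principle, maximum is on boundary.
Step 3: Maximum = 9 * 64 = 576

576


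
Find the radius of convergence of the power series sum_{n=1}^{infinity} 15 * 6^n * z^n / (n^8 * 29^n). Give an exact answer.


Step 1: General term a_n = 15 * 6^n / (n^8 * 29^n)
Step 2: By the root test, |a_n|^(1/n) = 15^(1/n) * 6 / (n^(8/n) * 29) -> 6/29 as n -> infinity (since 15^(1/n) -> 1 and n^(8/n) -> 1)
Step 3: R = 1/lim|a_n|^(1/n) = 29/6

29/6


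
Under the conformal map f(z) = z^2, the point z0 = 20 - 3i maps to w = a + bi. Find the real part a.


Step 1: z0 = 20 - 3i
Step 2: z0^2 = 20^2 - (-3)^2 - 120i
Step 3: real part = 400 - 9 = 391

391


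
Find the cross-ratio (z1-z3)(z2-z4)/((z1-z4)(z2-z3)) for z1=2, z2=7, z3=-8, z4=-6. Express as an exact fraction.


Step 1: (z1-z3)(z2-z4) = 10 * 13 = 130
Step 2: (z1-z4)(z2-z3) = 8 * 15 = 120
Step 3: Cross-ratio = 130/120 = 13/12

13/12


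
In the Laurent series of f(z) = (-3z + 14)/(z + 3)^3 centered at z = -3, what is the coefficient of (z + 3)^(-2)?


Step 1: Write the numerator in powers of (z + 3): -3z + 14 = -3(z + 3) + (-3*(-3) + 14) = -3(z + 3) + 23
Step 2: Divide by (z + 3)^3: f(z) = 23(z + 3)^(-3) - 3(z + 3)^(-2)
Step 3: This finite sum is the Laurent series of f about z = -3.
Step 4: Coefficient of (z + 3)^(-2) = coefficient of (z + 3) in the re-centred numerator = -3

-3


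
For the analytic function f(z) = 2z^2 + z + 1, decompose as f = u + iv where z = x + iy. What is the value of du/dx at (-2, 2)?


Step 1: f(z) = 2(x+iy)^2 + (x+iy) + 1
Step 2: u = 2(x^2 - y^2) + x + 1
Step 3: u_x = 4x + 1
Step 4: At (-2, 2): u_x = -8 + 1 = -7

-7


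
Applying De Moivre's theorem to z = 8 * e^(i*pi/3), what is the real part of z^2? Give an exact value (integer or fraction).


Step 1: By De Moivre's theorem, z^2 = 8^2 * e^(i*2*pi/3) = 64 * (cos(2*pi/3) + i*sin(2*pi/3))
Step 2: |z|^2 = 8^2 = 64
Step 3: The angle 2*pi/3 already lies in [0, 2*pi)
Step 4: cos(2*pi/3) = -1/2
Step 5: Re(z^2) = 64 * (-1/2) = -32

-32


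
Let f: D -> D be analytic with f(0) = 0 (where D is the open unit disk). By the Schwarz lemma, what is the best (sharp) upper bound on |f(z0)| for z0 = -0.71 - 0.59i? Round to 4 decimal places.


Step 1: Schwarz lemma: if f: D -> D is analytic with f(0) = 0, then |f(z)| <= |z| for all z in D, and this is sharp (f(z) = z).
Step 2: |z0|^2 = (-0.71)^2 + (-0.59)^2 = 0.8522
Step 3: |z0| = sqrt(0.8522) = 0.923147
Step 4: Best bound = |z0| = 0.9231

0.9231


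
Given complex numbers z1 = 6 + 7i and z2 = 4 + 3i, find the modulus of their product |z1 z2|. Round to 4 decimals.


Step 1: |z1| = sqrt(6^2 + 7^2) = sqrt(85)
Step 2: |z2| = sqrt(4^2 + 3^2) = sqrt(25)
Step 3: |z1*z2| = |z1|*|z2| = sqrt(85) * sqrt(25) = sqrt(85 * 25) = sqrt(2125)
Step 4: = 46.0977

46.0977


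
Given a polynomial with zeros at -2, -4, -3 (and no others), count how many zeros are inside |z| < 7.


Step 1: Check each root:
  z = -2: |-2| = 2 < 7
  z = -4: |-4| = 4 < 7
  z = -3: |-3| = 3 < 7
Step 2: Count = 3

3


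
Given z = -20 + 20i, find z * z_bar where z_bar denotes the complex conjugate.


Step 1: conj(z) = -20 - 20i
Step 2: z * conj(z) = (-20)^2 + 20^2
Step 3: = 400 + 400 = 800

800


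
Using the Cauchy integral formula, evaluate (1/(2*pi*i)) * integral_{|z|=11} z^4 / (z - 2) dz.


Step 1: f(z) = z^4, a = 2 is inside |z| = 11
Step 2: By Cauchy integral formula: (1/(2pi*i)) * integral = f(a)
Step 3: f(2) = 2^4 = 16

16


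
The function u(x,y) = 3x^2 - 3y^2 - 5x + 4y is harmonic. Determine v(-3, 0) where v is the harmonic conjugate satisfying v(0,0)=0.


Step 1: v_x = -u_y = 6y - 4
Step 2: v_y = u_x = 6x - 5
Step 3: v = 6xy - 4x - 5y + C
Step 4: v(0,0) = 0 => C = 0
Step 5: v(-3, 0) = 12

12


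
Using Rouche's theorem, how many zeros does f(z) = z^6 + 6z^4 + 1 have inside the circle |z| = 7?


Step 1: On |z| = 7 the three terms have sizes |z^6| = 7^6 = 117649, |6z^4| = 6*7^4 = 14406, |1| = 1
Step 2: The dominant term is g(z) = z^6; let h(z) = 6z^4 + 1 so f = g + h
Step 3: On |z| = 7: |g| = 117649 and |h| <= 14406 + 1 = 14407
Step 4: Since 117649 > 14407, |h| < |g| on |z| = 7, so by Rouche f has the same number of zeros as g inside |z| < 7
Step 5: g(z) = z^6 has 6 zeros (all at the origin) inside |z| < 7. Answer = 6

6


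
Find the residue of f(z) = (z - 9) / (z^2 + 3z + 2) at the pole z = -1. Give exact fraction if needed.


Step 1: Q(z) = z^2 + 3z + 2 = (z + 1)(z + 2)
Step 2: Q'(z) = 2z + 3
Step 3: Q'(-1) = 1, P(-1) = -10
Step 4: Res = P(-1)/Q'(-1) = -10/1 = -10

-10


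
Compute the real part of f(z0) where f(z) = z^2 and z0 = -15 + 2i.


Step 1: z0 = -15 + 2i
Step 2: z0^2 = (-15)^2 - 2^2 - 60i
Step 3: real part = 225 - 4 = 221

221


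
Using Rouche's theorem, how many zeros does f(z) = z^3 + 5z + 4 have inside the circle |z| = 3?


Step 1: On |z| = 3 the three terms have sizes |z^3| = 3^3 = 27, |5z| = 5*3 = 15, |4| = 4
Step 2: The dominant term is g(z) = z^3; let h(z) = 5z + 4 so f = g + h
Step 3: On |z| = 3: |g| = 27 and |h| <= 15 + 4 = 19
Step 4: Since 27 > 19, |h| < |g| on |z| = 3, so by Rouche f has the same number of zeros as g inside |z| < 3
Step 5: g(z) = z^3 has 3 zeros (all at the origin) inside |z| < 3. Answer = 3

3


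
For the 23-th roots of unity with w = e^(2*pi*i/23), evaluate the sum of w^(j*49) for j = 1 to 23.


Step 1: The sum sum_{j=1}^{n} w^(k*j) equals n if n | k, else 0.
Step 2: Here n = 23, k = 49
Step 3: Does n divide k? 23 | 49 -> False
Step 4: Sum = 0

0


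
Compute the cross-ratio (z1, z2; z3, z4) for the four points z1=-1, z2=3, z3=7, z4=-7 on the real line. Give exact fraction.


Step 1: (z1-z3)(z2-z4) = (-8) * 10 = -80
Step 2: (z1-z4)(z2-z3) = 6 * (-4) = -24
Step 3: Cross-ratio = 80/24 = 10/3

10/3


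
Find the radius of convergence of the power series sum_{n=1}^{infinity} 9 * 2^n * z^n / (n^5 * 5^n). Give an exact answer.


Step 1: General term a_n = 9 * 2^n / (n^5 * 5^n)
Step 2: By the root test, |a_n|^(1/n) = 9^(1/n) * 2 / (n^(5/n) * 5) -> 2/5 as n -> infinity (since 9^(1/n) -> 1 and n^(5/n) -> 1)
Step 3: R = 1/lim|a_n|^(1/n) = 5/2

5/2


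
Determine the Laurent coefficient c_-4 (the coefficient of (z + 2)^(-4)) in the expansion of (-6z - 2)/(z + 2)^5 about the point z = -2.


Step 1: Write the numerator in powers of (z + 2): -6z - 2 = -6(z + 2) + (-6*(-2) - 2) = -6(z + 2) + 10
Step 2: Divide by (z + 2)^5: f(z) = 10(z + 2)^(-5) - 6(z + 2)^(-4)
Step 3: This finite sum is the Laurent series of f about z = -2.
Step 4: Coefficient of (z + 2)^(-4) = coefficient of (z + 2) in the re-centred numerator = -6

-6


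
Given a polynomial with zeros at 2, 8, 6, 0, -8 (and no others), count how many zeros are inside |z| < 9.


Step 1: Check each root:
  z = 2: |2| = 2 < 9
  z = 8: |8| = 8 < 9
  z = 6: |6| = 6 < 9
  z = 0: |0| = 0 < 9
  z = -8: |-8| = 8 < 9
Step 2: Count = 5

5


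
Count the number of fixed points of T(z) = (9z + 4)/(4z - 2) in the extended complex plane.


Step 1: Fixed points satisfy T(z) = z
Step 2: 4z^2 - 11z - 4 = 0
Step 3: Discriminant = (-11)^2 - 4*4*(-4) = 185
Step 4: Number of fixed points = 2

2


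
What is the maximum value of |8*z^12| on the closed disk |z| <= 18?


Step 1: On |z| = 18, |f(z)| = 8 * |z|^12 = 8 * 18^12
Step 2: By maximum modulus principle, maximum is on boundary.
Step 3: Maximum = 8 * 1156831381426176 = 9254651051409408

9254651051409408
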